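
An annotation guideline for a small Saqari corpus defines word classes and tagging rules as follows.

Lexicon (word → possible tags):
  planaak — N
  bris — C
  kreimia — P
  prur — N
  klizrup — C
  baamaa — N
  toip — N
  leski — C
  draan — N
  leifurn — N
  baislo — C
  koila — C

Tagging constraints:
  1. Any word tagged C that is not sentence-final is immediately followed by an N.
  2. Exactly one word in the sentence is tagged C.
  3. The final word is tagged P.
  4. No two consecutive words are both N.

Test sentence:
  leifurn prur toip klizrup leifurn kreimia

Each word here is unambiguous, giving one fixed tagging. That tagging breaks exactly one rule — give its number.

Fixed tagging: N N N C N P.
Checking each rule: R1 ok, R2 ok, R3 ok, R4 fails.
Only rule 4 fails.

4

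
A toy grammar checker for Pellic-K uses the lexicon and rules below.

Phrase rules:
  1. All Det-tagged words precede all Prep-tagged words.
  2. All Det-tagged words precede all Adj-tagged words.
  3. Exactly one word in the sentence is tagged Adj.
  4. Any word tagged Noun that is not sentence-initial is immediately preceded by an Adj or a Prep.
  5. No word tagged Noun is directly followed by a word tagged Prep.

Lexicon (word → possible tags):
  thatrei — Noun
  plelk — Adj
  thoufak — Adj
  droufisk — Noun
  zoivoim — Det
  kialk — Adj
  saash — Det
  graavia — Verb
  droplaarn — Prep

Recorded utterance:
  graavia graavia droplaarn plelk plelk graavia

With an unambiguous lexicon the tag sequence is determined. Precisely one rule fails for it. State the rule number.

3

Fixed tagging: Verb Verb Prep Adj Adj Verb.
Rule check: R1 ok, R2 ok, R3 fails, R4 ok, R5 ok.
Only rule 3 fails.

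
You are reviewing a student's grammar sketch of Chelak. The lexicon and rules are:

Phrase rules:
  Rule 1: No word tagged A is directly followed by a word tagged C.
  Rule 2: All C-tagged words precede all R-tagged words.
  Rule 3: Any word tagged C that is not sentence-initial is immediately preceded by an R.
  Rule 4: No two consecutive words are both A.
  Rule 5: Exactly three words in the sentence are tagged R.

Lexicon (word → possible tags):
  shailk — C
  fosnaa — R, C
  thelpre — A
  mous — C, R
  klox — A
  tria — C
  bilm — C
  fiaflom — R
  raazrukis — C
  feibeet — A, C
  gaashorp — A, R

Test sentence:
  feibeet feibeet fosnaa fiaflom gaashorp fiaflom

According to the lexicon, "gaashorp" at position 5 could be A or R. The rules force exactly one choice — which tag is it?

A

Candidates per position — 1:feibeet {A,C}; 2:feibeet {A,C}; 3:fosnaa {R,C}; 4:fiaflom {R}; 5:gaashorp {A,R}; 6:fiaflom {R}.
At position 2, choosing C makes rule 3 impossible to satisfy; hence A.
At position 3, choosing C makes rule 1 impossible to satisfy; hence R.
At position 5, choosing R makes rule 5 impossible to satisfy; hence A.
At position 1, choosing A makes rule 4 impossible to satisfy; hence C.
The unique satisfying tagging is: C A R R A R.
Checking: rule 1 ✓; rule 2 ✓; rule 3 ✓; rule 4 ✓; rule 5 ✓.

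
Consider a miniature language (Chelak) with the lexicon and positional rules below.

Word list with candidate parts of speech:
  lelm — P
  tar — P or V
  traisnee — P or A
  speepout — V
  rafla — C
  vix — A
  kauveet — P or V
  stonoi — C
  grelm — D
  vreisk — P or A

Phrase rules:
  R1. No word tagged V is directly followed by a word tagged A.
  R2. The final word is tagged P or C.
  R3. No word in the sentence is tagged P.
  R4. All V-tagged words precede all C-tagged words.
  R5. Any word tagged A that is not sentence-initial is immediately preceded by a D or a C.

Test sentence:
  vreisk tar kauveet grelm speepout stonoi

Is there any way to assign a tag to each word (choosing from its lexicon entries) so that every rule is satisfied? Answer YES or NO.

YES

Candidates per position — 1:vreisk {P,A}; 2:tar {P,V}; 3:kauveet {P,V}; 4:grelm {D}; 5:speepout {V}; 6:stonoi {C}.
One satisfying assignment: A V V D V C.
Rule-by-rule: rule 1 holds; rule 2 holds; rule 3 holds; rule 4 holds; rule 5 holds.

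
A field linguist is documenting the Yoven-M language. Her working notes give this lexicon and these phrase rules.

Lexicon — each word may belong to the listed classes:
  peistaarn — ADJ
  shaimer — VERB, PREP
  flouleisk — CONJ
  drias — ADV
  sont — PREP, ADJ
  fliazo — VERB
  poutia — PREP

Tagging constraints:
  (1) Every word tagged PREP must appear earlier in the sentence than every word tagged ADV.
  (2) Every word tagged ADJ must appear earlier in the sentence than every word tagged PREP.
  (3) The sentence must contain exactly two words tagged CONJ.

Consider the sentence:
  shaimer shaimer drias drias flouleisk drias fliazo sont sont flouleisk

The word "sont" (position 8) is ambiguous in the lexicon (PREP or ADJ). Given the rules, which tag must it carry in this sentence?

Candidates per position — 1:shaimer {VERB,PREP}; 2:shaimer {VERB,PREP}; 3:drias {ADV}; 4:drias {ADV}; 5:flouleisk {CONJ}; 6:drias {ADV}; 7:fliazo {VERB}; 8:sont {PREP,ADJ}; 9:sont {PREP,ADJ}; 10:flouleisk {CONJ}.
Position 8: PREP is ruled out by rule 1; that leaves ADJ.
Position 9: PREP is ruled out by rule 1; that leaves ADJ.
Position 1: PREP is ruled out by rule 2; that leaves VERB.
Position 2: PREP is ruled out by rule 2; that leaves VERB.
So the tagging must be: VERB VERB ADV ADV CONJ ADV VERB ADJ ADJ CONJ.
Verifying each rule — rule 1 ok; rule 2 ok; rule 3 ok.

ADJ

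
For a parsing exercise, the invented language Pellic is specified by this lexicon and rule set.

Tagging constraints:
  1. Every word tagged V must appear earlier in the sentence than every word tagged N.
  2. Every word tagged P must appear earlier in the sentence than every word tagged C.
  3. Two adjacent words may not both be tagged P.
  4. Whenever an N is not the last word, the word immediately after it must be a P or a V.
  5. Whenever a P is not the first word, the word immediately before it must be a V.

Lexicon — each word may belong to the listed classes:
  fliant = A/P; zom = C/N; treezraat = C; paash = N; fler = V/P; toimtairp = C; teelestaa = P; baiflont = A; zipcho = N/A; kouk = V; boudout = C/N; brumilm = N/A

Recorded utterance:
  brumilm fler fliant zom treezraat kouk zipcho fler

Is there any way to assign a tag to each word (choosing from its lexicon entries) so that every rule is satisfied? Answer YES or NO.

Candidates per position — 1:brumilm {N,A}; 2:fler {V,P}; 3:fliant {A,P}; 4:zom {C,N}; 5:treezraat {C}; 6:kouk {V}; 7:zipcho {N,A}; 8:fler {V,P}.
One satisfying assignment: A V P C C V A V.
Check: rule 1 ok; rule 2 ok; rule 3 ok; rule 4 ok; rule 5 ok.

YES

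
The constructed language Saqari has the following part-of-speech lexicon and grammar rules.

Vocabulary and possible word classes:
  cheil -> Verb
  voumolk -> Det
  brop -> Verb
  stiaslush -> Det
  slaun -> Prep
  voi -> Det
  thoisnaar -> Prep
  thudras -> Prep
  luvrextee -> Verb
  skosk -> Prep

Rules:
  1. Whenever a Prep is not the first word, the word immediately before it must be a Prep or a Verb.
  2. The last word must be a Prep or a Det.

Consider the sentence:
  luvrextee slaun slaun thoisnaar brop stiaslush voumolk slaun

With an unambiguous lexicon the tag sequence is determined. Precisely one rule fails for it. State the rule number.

Fixed tagging: Verb Prep Prep Prep Verb Det Det Prep.
Rule check: R1 violated, R2 holds.
Only rule 1 fails.

1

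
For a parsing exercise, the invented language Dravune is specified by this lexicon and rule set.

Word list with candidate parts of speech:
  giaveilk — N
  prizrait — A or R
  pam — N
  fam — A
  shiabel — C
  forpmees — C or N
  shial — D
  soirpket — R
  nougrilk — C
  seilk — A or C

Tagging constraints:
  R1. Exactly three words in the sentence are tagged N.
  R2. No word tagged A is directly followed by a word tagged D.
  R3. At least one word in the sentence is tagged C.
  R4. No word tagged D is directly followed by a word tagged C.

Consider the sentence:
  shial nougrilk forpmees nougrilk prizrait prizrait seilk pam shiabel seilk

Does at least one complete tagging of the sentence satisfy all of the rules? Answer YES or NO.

NO

Candidates per position — 1:shial {D}; 2:nougrilk {C}; 3:forpmees {C,N}; 4:nougrilk {C}; 5:prizrait {A,R}; 6:prizrait {A,R}; 7:seilk {A,C}; 8:pam {N}; 9:shiabel {C}; 10:seilk {A,C}.
Rule 1 cannot be satisfied by any choice of tags from the lexicon.
So there is no consistent tagging.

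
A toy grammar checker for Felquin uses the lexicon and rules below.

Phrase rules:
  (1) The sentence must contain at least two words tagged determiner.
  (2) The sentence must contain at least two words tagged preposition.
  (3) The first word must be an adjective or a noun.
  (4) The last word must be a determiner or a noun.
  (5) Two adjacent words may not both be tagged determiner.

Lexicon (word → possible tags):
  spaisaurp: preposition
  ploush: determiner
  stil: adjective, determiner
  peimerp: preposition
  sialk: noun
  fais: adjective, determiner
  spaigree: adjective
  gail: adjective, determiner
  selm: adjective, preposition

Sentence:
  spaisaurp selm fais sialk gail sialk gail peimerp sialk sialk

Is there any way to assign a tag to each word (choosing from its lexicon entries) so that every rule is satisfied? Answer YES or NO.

NO

Candidates per position — 1:spaisaurp {preposition}; 2:selm {adjective,preposition}; 3:fais {adjective,determiner}; 4:sialk {noun}; 5:gail {adjective,determiner}; 6:sialk {noun}; 7:gail {adjective,determiner}; 8:peimerp {preposition}; 9:sialk {noun}; 10:sialk {noun}.
Rule 3 cannot be satisfied by any choice of tags from the lexicon.
So there is no consistent tagging.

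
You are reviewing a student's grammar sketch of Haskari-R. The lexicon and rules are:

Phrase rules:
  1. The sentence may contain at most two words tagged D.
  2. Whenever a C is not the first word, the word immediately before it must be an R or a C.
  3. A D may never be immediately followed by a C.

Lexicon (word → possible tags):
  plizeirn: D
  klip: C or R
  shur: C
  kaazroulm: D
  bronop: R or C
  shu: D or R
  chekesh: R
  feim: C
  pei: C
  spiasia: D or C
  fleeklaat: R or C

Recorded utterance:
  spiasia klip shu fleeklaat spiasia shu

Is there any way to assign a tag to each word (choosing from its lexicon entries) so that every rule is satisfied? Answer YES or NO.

Candidates per position — 1:spiasia {D,C}; 2:klip {C,R}; 3:shu {D,R}; 4:fleeklaat {R,C}; 5:spiasia {D,C}; 6:shu {D,R}.
One satisfying assignment: D R R C C R.
Check: rule 1 ✓; rule 2 ✓; rule 3 ✓.

YES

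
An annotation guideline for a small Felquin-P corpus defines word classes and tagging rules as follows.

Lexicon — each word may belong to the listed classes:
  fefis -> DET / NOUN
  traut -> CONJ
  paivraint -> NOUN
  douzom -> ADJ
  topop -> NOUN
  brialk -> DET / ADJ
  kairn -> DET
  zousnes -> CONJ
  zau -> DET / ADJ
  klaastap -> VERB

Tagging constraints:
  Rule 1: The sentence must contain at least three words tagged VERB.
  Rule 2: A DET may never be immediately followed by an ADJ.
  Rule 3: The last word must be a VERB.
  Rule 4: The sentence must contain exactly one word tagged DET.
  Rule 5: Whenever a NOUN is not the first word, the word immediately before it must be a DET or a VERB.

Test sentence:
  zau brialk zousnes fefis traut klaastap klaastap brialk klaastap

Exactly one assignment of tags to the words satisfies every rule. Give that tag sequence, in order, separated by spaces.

ADJ ADJ CONJ DET CONJ VERB VERB ADJ VERB

Candidates per position — 1:zau {DET,ADJ}; 2:brialk {DET,ADJ}; 3:zousnes {CONJ}; 4:fefis {DET,NOUN}; 5:traut {CONJ}; 6:klaastap {VERB}; 7:klaastap {VERB}; 8:brialk {DET,ADJ}; 9:klaastap {VERB}.
Position 4: NOUN is ruled out by rule 5; that leaves DET.
Position 8: DET is ruled out by rule 4; that leaves ADJ.
Position 1: DET is ruled out by rule 4; that leaves ADJ.
Position 2: DET is ruled out by rule 4; that leaves ADJ.
That leaves exactly one tagging: ADJ ADJ CONJ DET CONJ VERB VERB ADJ VERB.
Verifying each rule — rule 1 holds; rule 2 holds; rule 3 holds; rule 4 holds; rule 5 holds.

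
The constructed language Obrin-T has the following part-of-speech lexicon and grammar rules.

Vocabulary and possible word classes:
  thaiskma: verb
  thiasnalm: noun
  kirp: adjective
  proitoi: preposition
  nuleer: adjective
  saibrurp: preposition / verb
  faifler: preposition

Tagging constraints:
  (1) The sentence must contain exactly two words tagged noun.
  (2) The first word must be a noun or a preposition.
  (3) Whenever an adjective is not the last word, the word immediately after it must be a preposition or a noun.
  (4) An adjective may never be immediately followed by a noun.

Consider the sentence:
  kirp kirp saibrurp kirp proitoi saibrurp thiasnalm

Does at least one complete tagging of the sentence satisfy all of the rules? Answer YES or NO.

NO

Candidates per position — 1:kirp {adjective}; 2:kirp {adjective}; 3:saibrurp {preposition,verb}; 4:kirp {adjective}; 5:proitoi {preposition}; 6:saibrurp {preposition,verb}; 7:thiasnalm {noun}.
Rule 1 cannot be satisfied by any choice of tags from the lexicon.
So there is no consistent tagging.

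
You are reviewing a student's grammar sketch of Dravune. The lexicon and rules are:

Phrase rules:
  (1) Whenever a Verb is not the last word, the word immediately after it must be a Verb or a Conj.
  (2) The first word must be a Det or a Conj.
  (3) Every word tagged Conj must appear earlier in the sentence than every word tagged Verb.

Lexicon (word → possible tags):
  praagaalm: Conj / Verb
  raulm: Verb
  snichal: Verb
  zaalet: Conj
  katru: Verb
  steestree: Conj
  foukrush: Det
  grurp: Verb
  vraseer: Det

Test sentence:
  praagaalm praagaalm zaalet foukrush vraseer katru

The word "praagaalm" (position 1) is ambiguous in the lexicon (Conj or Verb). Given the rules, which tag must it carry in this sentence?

Conj

Candidates per position — 1:praagaalm {Conj,Verb}; 2:praagaalm {Conj,Verb}; 3:zaalet {Conj}; 4:foukrush {Det}; 5:vraseer {Det}; 6:katru {Verb}.
Word 1 cannot be Verb — rule 2 would then fail for every completion. It is Conj.
Word 2 cannot be Verb — rule 3 would then fail for every completion. It is Conj.
The only consistent sequence is: Conj Conj Conj Det Det Verb.
Check: rule 1 satisfied; rule 2 satisfied; rule 3 satisfied.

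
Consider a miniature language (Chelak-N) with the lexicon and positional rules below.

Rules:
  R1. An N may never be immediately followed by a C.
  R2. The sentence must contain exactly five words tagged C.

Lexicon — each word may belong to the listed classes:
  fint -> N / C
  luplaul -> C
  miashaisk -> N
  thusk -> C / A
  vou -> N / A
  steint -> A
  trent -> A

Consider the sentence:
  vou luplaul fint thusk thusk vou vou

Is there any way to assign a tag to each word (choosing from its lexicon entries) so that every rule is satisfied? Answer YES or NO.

NO

Candidates per position — 1:vou {N,A}; 2:luplaul {C}; 3:fint {N,C}; 4:thusk {C,A}; 5:thusk {C,A}; 6:vou {N,A}; 7:vou {N,A}.
Rule 2 cannot be satisfied by any choice of tags from the lexicon.
So there is no consistent tagging.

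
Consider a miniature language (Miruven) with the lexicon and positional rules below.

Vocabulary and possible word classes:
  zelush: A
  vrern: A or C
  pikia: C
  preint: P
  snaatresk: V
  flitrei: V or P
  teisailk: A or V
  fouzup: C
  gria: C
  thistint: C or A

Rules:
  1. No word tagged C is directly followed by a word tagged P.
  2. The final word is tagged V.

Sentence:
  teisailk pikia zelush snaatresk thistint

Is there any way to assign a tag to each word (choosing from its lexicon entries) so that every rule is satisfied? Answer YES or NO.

Candidates per position — 1:teisailk {A,V}; 2:pikia {C}; 3:zelush {A}; 4:snaatresk {V}; 5:thistint {C,A}.
Rule 2 cannot be satisfied by any choice of tags from the lexicon.
So there is no consistent tagging.

NO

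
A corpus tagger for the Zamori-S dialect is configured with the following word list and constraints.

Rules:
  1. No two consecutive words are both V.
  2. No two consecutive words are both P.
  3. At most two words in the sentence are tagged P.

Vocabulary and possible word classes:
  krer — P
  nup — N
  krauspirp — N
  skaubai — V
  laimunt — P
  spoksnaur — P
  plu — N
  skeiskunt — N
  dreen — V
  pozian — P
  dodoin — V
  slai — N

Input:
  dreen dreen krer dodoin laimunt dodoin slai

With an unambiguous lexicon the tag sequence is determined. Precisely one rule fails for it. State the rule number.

Fixed tagging: V V P V P V N.
Checking each rule: R1 fails, R2 ok, R3 ok.
Only rule 1 fails.

1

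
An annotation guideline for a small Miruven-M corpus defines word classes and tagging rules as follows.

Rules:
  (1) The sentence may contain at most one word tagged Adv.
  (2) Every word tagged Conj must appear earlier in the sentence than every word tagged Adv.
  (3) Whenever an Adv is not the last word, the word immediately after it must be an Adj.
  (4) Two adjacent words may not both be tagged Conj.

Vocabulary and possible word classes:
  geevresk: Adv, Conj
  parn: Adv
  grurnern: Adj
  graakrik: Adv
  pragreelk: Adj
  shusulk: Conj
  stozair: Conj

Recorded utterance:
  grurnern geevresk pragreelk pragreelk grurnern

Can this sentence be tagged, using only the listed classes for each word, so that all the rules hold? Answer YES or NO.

YES

Candidates per position — 1:grurnern {Adj}; 2:geevresk {Adv,Conj}; 3:pragreelk {Adj}; 4:pragreelk {Adj}; 5:grurnern {Adj}.
One satisfying assignment: Adj Adv Adj Adj Adj.
Rule-by-rule: rule 1 ok; rule 2 ok; rule 3 ok; rule 4 ok.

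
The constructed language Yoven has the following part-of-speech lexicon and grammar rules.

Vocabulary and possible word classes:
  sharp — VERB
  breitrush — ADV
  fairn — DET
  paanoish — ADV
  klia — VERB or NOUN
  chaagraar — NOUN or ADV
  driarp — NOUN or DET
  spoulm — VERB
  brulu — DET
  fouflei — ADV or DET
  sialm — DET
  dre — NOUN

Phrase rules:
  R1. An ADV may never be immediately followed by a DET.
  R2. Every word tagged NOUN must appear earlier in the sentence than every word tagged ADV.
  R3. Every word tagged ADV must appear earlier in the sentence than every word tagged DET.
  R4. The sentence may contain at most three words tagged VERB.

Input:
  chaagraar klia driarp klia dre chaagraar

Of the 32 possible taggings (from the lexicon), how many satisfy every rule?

Candidates per position — 1:chaagraar {NOUN,ADV}; 2:klia {VERB,NOUN}; 3:driarp {NOUN,DET}; 4:klia {VERB,NOUN}; 5:dre {NOUN}; 6:chaagraar {NOUN,ADV}.
There are 32 candidate sequences in total.
Checking each against the rules leaves 12 sequences.
Count = 12.

12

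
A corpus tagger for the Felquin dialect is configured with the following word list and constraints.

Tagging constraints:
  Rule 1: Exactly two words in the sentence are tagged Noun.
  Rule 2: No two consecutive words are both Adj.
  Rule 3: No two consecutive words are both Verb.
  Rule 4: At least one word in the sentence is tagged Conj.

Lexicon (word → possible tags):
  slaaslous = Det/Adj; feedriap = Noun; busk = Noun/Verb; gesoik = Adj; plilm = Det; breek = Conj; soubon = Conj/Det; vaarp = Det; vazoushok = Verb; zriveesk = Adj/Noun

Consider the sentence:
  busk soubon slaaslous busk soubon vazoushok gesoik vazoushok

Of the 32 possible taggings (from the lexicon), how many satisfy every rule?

6

Candidates per position — 1:busk {Noun,Verb}; 2:soubon {Conj,Det}; 3:slaaslous {Det,Adj}; 4:busk {Noun,Verb}; 5:soubon {Conj,Det}; 6:vazoushok {Verb}; 7:gesoik {Adj}; 8:vazoushok {Verb}.
There are 32 candidate sequences in total.
Checking each against the rules leaves 6 sequences.
Count = 6.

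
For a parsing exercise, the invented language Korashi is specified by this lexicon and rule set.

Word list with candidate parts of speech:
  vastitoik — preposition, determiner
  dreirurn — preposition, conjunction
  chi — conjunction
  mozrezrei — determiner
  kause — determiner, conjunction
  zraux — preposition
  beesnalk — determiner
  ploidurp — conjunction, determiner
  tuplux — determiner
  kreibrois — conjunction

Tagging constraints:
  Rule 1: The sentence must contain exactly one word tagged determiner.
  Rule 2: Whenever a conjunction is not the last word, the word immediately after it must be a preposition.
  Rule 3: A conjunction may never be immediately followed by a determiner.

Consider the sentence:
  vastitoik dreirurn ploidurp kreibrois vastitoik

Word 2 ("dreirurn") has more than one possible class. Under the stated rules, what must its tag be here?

Candidates per position — 1:vastitoik {preposition,determiner}; 2:dreirurn {preposition,conjunction}; 3:ploidurp {conjunction,determiner}; 4:kreibrois {conjunction}; 5:vastitoik {preposition,determiner}.
At position 2, choosing conjunction makes rule 2 impossible to satisfy; hence preposition.
At position 3, choosing conjunction makes rule 2 impossible to satisfy; hence determiner.
At position 5, choosing determiner makes rule 1 impossible to satisfy; hence preposition.
At position 1, choosing determiner makes rule 1 impossible to satisfy; hence preposition.
The only consistent sequence is: preposition preposition determiner conjunction preposition.
Verifying each rule — rule 1 ✓; rule 2 ✓; rule 3 ✓.

preposition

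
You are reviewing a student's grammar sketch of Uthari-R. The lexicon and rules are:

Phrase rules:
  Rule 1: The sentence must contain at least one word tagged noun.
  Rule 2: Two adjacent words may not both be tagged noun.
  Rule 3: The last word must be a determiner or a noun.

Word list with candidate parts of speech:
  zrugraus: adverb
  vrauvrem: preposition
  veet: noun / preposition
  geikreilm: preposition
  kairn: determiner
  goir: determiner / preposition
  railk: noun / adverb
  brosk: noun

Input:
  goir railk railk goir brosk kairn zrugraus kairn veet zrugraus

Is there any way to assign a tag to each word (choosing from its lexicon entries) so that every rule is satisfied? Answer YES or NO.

Candidates per position — 1:goir {determiner,preposition}; 2:railk {noun,adverb}; 3:railk {noun,adverb}; 4:goir {determiner,preposition}; 5:brosk {noun}; 6:kairn {determiner}; 7:zrugraus {adverb}; 8:kairn {determiner}; 9:veet {noun,preposition}; 10:zrugraus {adverb}.
Rule 3 cannot be satisfied by any choice of tags from the lexicon.
So there is no consistent tagging.

NO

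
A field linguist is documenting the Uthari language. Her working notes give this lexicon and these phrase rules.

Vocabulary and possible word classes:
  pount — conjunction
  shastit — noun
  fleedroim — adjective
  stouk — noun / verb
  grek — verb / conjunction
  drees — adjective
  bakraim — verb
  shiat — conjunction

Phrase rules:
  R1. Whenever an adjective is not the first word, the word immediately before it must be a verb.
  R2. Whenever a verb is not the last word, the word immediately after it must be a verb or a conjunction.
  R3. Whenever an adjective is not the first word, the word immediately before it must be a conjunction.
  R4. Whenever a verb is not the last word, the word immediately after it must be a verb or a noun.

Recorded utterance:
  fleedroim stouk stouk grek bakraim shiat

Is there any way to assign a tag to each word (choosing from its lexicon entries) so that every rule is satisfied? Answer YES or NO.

Candidates per position — 1:fleedroim {adjective}; 2:stouk {noun,verb}; 3:stouk {noun,verb}; 4:grek {verb,conjunction}; 5:bakraim {verb}; 6:shiat {conjunction}.
Rule 4 cannot be satisfied by any choice of tags from the lexicon.
So there is no consistent tagging.

NO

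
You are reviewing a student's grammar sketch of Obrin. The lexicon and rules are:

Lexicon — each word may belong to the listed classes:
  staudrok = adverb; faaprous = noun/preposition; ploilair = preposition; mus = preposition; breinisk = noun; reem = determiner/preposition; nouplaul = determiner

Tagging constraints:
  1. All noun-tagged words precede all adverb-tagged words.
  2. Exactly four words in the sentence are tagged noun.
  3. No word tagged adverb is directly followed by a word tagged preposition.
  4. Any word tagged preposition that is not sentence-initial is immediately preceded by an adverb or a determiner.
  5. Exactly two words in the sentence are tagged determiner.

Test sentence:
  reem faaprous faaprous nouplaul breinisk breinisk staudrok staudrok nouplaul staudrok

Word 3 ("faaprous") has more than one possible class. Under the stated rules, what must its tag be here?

Candidates per position — 1:reem {determiner,preposition}; 2:faaprous {noun,preposition}; 3:faaprous {noun,preposition}; 4:nouplaul {determiner}; 5:breinisk {noun}; 6:breinisk {noun}; 7:staudrok {adverb}; 8:staudrok {adverb}; 9:nouplaul {determiner}; 10:staudrok {adverb}.
Position 1: tagging it determiner would leave rule 5 unsatisfiable, so it must be preposition.
Position 2: tagging it preposition would leave rule 2 unsatisfiable, so it must be noun.
Position 3: tagging it preposition would leave rule 2 unsatisfiable, so it must be noun.
So the tagging must be: preposition noun noun determiner noun noun adverb adverb determiner adverb.
Checking: rule 1 holds; rule 2 holds; rule 3 holds; rule 4 holds; rule 5 holds.

noun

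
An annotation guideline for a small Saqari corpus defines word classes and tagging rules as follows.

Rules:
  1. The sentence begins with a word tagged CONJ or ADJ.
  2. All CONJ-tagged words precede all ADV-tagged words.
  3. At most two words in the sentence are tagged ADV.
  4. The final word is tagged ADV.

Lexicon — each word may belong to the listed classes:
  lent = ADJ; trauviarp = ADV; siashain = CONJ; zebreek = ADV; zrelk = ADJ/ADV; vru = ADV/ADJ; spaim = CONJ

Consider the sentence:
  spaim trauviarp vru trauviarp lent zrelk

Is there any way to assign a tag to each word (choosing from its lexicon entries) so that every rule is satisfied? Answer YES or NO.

NO

Candidates per position — 1:spaim {CONJ}; 2:trauviarp {ADV}; 3:vru {ADV,ADJ}; 4:trauviarp {ADV}; 5:lent {ADJ}; 6:zrelk {ADJ,ADV}.
Every candidate sequence violates at least one rule; no consistent tagging exists.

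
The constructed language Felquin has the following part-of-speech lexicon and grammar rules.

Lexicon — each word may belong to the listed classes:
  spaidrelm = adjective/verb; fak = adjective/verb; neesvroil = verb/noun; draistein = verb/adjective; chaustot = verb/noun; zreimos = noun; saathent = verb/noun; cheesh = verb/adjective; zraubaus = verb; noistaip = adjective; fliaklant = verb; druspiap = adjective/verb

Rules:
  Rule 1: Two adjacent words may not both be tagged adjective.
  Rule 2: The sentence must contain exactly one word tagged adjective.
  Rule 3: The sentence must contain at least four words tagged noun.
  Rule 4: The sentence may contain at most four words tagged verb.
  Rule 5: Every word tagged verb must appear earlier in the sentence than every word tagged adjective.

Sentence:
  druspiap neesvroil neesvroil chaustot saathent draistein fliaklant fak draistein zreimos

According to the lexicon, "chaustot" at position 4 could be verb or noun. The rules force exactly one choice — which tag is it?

noun

Candidates per position — 1:druspiap {adjective,verb}; 2:neesvroil {verb,noun}; 3:neesvroil {verb,noun}; 4:chaustot {verb,noun}; 5:saathent {verb,noun}; 6:draistein {verb,adjective}; 7:fliaklant {verb}; 8:fak {adjective,verb}; 9:draistein {verb,adjective}; 10:zreimos {noun}.
If word 1 were adjective, no tagging could satisfy rule 5; so word 1 is verb.
If word 6 were adjective, no tagging could satisfy rule 5; so word 6 is verb.
Position 4: the remaining choice is settled jointly with positions 2, 3, 5, 8, 9 — only noun at position 4 is part of a tagging that satisfies every rule.
The unique satisfying tagging is: verb noun noun noun noun verb verb verb adjective noun.
Verifying each rule — rule 1 ✓; rule 2 ✓; rule 3 ✓; rule 4 ✓; rule 5 ✓.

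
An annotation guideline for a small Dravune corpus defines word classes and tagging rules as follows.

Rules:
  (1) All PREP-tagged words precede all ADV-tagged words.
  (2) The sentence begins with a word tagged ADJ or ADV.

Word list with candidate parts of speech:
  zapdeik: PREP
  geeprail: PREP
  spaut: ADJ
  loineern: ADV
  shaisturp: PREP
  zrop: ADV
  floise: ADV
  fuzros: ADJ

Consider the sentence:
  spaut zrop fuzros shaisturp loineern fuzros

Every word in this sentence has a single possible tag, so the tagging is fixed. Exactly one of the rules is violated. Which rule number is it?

1

Fixed tagging: ADJ ADV ADJ PREP ADV ADJ.
Checking each rule: R1 ✗, R2 ✓.
Only rule 1 fails.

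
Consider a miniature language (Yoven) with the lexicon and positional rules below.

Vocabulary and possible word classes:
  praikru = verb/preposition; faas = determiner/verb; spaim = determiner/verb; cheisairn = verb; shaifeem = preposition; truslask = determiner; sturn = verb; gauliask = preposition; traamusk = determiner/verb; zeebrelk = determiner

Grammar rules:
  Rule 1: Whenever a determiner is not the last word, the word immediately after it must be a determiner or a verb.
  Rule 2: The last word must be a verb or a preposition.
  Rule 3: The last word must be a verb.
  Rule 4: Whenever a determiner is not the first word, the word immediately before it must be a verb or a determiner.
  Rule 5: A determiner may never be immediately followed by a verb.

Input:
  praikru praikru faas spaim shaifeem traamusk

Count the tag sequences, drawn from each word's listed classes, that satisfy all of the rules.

4

Candidates per position — 1:praikru {verb,preposition}; 2:praikru {verb,preposition}; 3:faas {determiner,verb}; 4:spaim {determiner,verb}; 5:shaifeem {preposition}; 6:traamusk {determiner,verb}.
There are 32 candidate sequences in total.
The sequences that satisfy every rule: verb verb verb verb preposition verb; verb preposition verb verb preposition verb; preposition verb verb verb preposition verb; preposition preposition verb verb preposition verb.
Count = 4.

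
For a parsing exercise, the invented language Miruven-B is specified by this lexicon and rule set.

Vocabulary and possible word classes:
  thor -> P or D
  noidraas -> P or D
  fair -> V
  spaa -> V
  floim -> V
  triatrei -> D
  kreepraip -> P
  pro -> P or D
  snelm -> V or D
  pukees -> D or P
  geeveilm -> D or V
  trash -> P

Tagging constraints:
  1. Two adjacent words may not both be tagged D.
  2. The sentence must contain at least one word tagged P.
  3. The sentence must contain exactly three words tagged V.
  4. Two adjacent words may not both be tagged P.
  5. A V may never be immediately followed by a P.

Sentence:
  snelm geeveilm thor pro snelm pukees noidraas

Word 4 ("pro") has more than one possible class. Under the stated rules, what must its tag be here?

Candidates per position — 1:snelm {V,D}; 2:geeveilm {D,V}; 3:thor {P,D}; 4:pro {P,D}; 5:snelm {V,D}; 6:pukees {D,P}; 7:noidraas {P,D}.
If word 1 were D, no tagging could satisfy rule 3; so word 1 is V.
If word 2 were D, no tagging could satisfy rule 3; so word 2 is V.
If word 3 were P, no tagging could satisfy rule 5; so word 3 is D.
If word 4 were D, no tagging could satisfy rule 1; so word 4 is P.
If word 5 were D, no tagging could satisfy rule 3; so word 5 is V.
If word 6 were P, no tagging could satisfy rule 5; so word 6 is D.
If word 7 were D, no tagging could satisfy rule 1; so word 7 is P.
The only consistent sequence is: V V D P V D P.
Verifying each rule — rule 1 ✓; rule 2 ✓; rule 3 ✓; rule 4 ✓; rule 5 ✓.

P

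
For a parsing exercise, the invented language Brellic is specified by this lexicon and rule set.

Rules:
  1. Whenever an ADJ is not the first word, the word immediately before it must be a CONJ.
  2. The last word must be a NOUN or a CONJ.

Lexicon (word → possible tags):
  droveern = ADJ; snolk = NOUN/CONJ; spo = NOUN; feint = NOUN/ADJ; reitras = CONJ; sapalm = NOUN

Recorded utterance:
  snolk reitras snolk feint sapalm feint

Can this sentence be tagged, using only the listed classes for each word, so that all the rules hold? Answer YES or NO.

Candidates per position — 1:snolk {NOUN,CONJ}; 2:reitras {CONJ}; 3:snolk {NOUN,CONJ}; 4:feint {NOUN,ADJ}; 5:sapalm {NOUN}; 6:feint {NOUN,ADJ}.
One satisfying assignment: CONJ CONJ CONJ ADJ NOUN NOUN.
Check: rule 1 holds; rule 2 holds.

YES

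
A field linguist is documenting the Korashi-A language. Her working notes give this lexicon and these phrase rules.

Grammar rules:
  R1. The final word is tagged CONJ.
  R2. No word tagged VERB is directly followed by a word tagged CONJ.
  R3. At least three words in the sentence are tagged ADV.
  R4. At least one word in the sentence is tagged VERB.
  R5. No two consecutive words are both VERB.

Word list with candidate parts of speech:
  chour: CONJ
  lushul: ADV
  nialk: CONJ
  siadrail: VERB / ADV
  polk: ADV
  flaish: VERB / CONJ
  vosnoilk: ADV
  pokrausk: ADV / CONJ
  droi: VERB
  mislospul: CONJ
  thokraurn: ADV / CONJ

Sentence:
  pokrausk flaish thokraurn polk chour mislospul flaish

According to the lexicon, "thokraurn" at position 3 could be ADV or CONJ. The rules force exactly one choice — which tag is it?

Candidates per position — 1:pokrausk {ADV,CONJ}; 2:flaish {VERB,CONJ}; 3:thokraurn {ADV,CONJ}; 4:polk {ADV}; 5:chour {CONJ}; 6:mislospul {CONJ}; 7:flaish {VERB,CONJ}.
At position 1, choosing CONJ makes rule 3 impossible to satisfy; hence ADV.
At position 3, choosing CONJ makes rule 3 impossible to satisfy; hence ADV.
At position 7, choosing VERB makes rule 1 impossible to satisfy; hence CONJ.
At position 2, choosing CONJ makes rule 4 impossible to satisfy; hence VERB.
That leaves exactly one tagging: ADV VERB ADV ADV CONJ CONJ CONJ.
Checking: rule 1 ok; rule 2 ok; rule 3 ok; rule 4 ok; rule 5 ok.

ADV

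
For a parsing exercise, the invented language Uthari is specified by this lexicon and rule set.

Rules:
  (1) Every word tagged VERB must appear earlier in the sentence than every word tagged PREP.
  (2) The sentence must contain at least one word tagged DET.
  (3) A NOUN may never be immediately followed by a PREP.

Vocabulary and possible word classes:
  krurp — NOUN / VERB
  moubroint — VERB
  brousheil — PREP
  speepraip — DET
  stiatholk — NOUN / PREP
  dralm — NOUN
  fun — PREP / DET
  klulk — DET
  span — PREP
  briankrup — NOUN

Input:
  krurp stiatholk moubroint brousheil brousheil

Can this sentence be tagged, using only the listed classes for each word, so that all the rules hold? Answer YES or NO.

Candidates per position — 1:krurp {NOUN,VERB}; 2:stiatholk {NOUN,PREP}; 3:moubroint {VERB}; 4:brousheil {PREP}; 5:brousheil {PREP}.
Rule 2 cannot be satisfied by any choice of tags from the lexicon.
So there is no consistent tagging.

NO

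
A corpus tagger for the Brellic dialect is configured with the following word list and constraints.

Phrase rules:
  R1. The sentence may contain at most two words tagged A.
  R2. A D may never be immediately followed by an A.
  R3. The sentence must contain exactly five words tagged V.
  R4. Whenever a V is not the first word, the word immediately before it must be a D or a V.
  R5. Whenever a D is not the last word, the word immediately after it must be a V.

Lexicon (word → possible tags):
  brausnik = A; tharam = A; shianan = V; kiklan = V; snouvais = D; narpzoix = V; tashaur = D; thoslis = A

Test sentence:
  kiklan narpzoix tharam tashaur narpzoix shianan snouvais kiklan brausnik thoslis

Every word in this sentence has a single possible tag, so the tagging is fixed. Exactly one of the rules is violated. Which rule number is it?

Fixed tagging: V V A D V V D V A A.
Checking each rule: R1 violated, R2 holds, R3 holds, R4 holds, R5 holds.
Only rule 1 fails.

1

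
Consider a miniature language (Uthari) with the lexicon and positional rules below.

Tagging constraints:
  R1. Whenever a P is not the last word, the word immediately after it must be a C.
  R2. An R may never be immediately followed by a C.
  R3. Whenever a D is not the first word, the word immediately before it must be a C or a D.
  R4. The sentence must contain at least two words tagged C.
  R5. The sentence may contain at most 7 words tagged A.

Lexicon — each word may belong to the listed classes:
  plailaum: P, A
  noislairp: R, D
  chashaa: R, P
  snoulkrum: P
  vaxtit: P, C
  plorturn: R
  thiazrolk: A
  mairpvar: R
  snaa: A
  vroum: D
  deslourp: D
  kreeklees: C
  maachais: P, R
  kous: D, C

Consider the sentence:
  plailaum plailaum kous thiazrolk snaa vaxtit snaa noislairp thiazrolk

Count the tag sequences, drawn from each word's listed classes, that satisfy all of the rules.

2

Candidates per position — 1:plailaum {P,A}; 2:plailaum {P,A}; 3:kous {D,C}; 4:thiazrolk {A}; 5:snaa {A}; 6:vaxtit {P,C}; 7:snaa {A}; 8:noislairp {R,D}; 9:thiazrolk {A}.
There are 32 candidate sequences in total.
The sequences that satisfy every rule: A P C A A C A R A; A A C A A C A R A.
Count = 2.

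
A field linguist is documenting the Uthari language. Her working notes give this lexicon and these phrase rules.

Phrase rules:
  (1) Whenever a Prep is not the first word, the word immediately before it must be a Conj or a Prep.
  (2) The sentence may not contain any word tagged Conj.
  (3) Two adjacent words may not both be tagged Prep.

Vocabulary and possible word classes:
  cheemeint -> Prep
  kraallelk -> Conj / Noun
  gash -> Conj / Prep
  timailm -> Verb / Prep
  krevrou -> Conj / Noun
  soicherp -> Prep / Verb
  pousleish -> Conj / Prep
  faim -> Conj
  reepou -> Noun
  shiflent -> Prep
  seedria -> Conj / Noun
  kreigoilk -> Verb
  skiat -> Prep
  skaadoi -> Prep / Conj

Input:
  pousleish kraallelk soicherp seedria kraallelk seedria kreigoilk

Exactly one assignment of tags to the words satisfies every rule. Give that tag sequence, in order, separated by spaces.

Prep Noun Verb Noun Noun Noun Verb

Candidates per position — 1:pousleish {Conj,Prep}; 2:kraallelk {Conj,Noun}; 3:soicherp {Prep,Verb}; 4:seedria {Conj,Noun}; 5:kraallelk {Conj,Noun}; 6:seedria {Conj,Noun}; 7:kreigoilk {Verb}.
Word 1 cannot be Conj — rule 2 would then fail for every completion. It is Prep.
Word 2 cannot be Conj — rule 2 would then fail for every completion. It is Noun.
Word 3 cannot be Prep — rule 1 would then fail for every completion. It is Verb.
Word 4 cannot be Conj — rule 2 would then fail for every completion. It is Noun.
Word 5 cannot be Conj — rule 2 would then fail for every completion. It is Noun.
Word 6 cannot be Conj — rule 2 would then fail for every completion. It is Noun.
The unique satisfying tagging is: Prep Noun Verb Noun Noun Noun Verb.
Verifying each rule — rule 1 ok; rule 2 ok; rule 3 ok.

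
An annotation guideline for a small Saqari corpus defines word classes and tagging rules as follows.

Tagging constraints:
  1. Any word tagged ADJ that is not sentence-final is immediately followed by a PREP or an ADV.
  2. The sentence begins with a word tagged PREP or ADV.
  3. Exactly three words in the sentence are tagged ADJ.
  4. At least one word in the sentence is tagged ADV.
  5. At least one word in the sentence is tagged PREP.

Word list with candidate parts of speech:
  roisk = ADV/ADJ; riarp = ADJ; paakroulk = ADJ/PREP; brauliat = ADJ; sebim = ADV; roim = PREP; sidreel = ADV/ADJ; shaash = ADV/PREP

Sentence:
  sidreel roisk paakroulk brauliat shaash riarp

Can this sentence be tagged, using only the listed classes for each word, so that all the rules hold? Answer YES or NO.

Candidates per position — 1:sidreel {ADV,ADJ}; 2:roisk {ADV,ADJ}; 3:paakroulk {ADJ,PREP}; 4:brauliat {ADJ}; 5:shaash {ADV,PREP}; 6:riarp {ADJ}.
One satisfying assignment: ADV ADJ PREP ADJ ADV ADJ.
Rule-by-rule: rule 1 ok; rule 2 ok; rule 3 ok; rule 4 ok; rule 5 ok.

YES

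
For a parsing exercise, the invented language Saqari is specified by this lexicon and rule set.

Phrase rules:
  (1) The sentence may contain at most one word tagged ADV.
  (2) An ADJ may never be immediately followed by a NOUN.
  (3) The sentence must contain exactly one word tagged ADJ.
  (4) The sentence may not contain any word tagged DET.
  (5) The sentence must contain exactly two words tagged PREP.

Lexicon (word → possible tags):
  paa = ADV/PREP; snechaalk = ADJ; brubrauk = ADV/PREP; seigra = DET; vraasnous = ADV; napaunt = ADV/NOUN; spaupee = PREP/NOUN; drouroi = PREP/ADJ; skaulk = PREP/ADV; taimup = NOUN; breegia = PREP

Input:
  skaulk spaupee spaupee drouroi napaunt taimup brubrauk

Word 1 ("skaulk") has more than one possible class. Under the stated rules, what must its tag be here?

Candidates per position — 1:skaulk {PREP,ADV}; 2:spaupee {PREP,NOUN}; 3:spaupee {PREP,NOUN}; 4:drouroi {PREP,ADJ}; 5:napaunt {ADV,NOUN}; 6:taimup {NOUN}; 7:brubrauk {ADV,PREP}.
Position 4: PREP is ruled out by rule 3; that leaves ADJ.
Position 5: NOUN is ruled out by rule 2; that leaves ADV.
Position 7: ADV is ruled out by rule 1; that leaves PREP.
Position 1: ADV is ruled out by rule 1; that leaves PREP.
Position 2: PREP is ruled out by rule 5; that leaves NOUN.
Position 3: PREP is ruled out by rule 5; that leaves NOUN.
So the tagging must be: PREP NOUN NOUN ADJ ADV NOUN PREP.
Rule-by-rule: rule 1 ✓; rule 2 ✓; rule 3 ✓; rule 4 ✓; rule 5 ✓.

PREP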